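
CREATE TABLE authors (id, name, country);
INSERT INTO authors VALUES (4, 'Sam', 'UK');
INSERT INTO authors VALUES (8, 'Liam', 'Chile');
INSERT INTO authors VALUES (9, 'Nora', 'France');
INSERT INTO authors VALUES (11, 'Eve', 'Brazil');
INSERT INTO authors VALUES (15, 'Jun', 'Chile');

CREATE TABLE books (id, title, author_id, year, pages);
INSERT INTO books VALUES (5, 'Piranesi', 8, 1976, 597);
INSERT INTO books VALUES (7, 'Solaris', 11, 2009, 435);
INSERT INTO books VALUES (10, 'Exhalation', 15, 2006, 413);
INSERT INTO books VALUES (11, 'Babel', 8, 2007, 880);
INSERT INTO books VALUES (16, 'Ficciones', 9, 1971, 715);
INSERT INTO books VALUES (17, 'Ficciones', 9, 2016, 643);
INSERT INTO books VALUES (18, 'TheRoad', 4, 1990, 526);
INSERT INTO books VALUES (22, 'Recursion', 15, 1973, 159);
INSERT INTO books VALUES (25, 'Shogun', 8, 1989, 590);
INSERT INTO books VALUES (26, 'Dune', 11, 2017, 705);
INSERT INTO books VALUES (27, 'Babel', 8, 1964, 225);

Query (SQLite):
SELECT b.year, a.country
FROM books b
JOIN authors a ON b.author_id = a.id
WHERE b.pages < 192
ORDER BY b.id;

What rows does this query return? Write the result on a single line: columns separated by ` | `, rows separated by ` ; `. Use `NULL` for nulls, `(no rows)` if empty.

Each books row matches the authors row where author_id = authors.id.
Then keep rows with b.pages < 192.

1973 | Chile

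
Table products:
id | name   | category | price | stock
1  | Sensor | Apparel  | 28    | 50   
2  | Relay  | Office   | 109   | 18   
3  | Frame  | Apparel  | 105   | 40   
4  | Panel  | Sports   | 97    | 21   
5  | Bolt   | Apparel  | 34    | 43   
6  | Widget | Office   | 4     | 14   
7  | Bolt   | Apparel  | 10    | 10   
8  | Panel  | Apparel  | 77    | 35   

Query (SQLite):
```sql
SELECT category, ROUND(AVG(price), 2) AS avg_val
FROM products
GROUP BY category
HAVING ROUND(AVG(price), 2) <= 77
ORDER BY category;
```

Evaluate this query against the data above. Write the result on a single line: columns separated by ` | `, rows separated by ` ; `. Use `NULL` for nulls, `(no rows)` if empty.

Apparel | 50.8 ; Office | 56.5

Partition products by category; compute ROUND(AVG(price), 2) within each group.
HAVING: keep groups where ROUND(AVG(price), 2) <= 77.
  Apparel: ids {1, 3, 5, 7, 8} → ROUND(AVG(price), 2)=50.8
  Office: ids {2, 6} → ROUND(AVG(price), 2)=56.5
  Sports: ids {4} → ROUND(AVG(price), 2)=97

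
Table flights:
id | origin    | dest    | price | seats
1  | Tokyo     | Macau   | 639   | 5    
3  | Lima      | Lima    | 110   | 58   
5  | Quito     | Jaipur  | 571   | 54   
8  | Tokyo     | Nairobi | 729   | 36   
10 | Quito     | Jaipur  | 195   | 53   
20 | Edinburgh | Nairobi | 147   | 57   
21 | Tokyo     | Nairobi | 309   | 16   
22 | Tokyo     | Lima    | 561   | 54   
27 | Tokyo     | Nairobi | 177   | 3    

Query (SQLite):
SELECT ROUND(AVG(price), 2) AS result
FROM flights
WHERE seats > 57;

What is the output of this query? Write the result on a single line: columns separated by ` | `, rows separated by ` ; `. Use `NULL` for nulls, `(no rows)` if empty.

110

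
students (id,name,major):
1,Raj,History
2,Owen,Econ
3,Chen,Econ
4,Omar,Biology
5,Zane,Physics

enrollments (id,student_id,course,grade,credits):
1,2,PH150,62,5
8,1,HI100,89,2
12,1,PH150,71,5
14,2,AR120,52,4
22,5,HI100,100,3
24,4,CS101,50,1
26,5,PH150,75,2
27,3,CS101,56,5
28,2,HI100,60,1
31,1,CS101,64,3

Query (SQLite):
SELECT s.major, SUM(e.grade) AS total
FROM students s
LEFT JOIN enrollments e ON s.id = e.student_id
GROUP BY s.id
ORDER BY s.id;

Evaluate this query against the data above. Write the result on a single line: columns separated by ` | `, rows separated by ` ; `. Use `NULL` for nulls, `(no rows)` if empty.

History | 224 ; Econ | 174 ; Econ | 56 ; Biology | 50 ; Physics | 175

LEFT JOIN keeps every students row; unmatched ones get NULL for enrollments columns.
Group by students.id and compute SUM(e.grade). SUM over an all-NULL group is NULL.
  1: ids {8, 12, 31} → SUM(e.grade)=224
  2: ids {1, 14, 28} → SUM(e.grade)=174
  3: ids {27} → SUM(e.grade)=56
  4: ids {24} → SUM(e.grade)=50
  5: ids {22, 26} → SUM(e.grade)=175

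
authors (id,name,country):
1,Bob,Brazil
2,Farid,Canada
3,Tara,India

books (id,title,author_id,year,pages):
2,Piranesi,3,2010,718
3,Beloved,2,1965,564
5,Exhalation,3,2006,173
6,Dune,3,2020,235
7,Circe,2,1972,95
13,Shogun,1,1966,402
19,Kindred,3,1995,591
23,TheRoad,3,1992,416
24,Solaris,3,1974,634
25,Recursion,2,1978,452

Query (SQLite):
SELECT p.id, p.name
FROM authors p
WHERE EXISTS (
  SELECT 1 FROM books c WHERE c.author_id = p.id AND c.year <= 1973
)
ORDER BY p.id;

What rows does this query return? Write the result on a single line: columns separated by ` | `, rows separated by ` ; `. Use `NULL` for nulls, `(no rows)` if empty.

For each authors row, check whether any books with matching author_id has year <= 1973.
Keep rows where that is true.

1 | Bob ; 2 | Farid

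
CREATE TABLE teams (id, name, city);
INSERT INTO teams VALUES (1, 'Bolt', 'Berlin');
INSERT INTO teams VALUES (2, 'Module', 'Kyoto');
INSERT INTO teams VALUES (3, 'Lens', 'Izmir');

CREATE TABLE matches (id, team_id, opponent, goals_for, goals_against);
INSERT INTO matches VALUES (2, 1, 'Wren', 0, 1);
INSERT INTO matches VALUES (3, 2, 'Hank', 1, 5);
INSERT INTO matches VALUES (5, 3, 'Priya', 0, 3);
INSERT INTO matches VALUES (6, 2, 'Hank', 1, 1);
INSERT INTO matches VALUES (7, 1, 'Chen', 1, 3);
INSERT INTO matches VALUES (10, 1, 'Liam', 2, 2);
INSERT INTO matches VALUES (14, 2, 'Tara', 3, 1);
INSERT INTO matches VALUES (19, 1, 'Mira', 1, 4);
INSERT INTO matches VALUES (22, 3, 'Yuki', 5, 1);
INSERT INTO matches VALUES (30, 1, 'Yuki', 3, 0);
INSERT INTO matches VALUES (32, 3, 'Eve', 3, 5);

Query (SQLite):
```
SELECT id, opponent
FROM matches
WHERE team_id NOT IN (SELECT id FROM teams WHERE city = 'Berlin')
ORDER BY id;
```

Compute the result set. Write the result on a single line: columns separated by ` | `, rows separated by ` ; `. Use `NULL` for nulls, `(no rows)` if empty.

3 | Hank ; 5 | Priya ; 6 | Hank ; 14 | Tara ; 22 | Yuki ; 32 | Eve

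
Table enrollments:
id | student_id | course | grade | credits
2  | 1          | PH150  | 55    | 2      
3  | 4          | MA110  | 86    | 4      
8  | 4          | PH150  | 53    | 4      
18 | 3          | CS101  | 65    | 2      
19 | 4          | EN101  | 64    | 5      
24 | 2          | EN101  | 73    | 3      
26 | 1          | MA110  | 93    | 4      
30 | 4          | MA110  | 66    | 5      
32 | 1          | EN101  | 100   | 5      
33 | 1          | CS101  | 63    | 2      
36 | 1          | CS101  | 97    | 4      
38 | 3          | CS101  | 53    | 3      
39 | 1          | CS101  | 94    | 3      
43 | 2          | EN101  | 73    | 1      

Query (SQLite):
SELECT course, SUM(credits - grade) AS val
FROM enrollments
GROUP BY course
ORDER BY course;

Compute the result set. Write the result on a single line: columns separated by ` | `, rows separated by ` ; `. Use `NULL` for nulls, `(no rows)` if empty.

For each row compute credits - grade.
Group by course; take SUM of the expression per group.
  CS101: ids {18, 33, 36, 38, 39} → SUM(credits - grade)=-358
  EN101: ids {19, 24, 32, 43} → SUM(credits - grade)=-296
  MA110: ids {3, 26, 30} → SUM(credits - grade)=-232
  PH150: ids {2, 8} → SUM(credits - grade)=-102

CS101 | -358 ; EN101 | -296 ; MA110 | -232 ; PH150 | -102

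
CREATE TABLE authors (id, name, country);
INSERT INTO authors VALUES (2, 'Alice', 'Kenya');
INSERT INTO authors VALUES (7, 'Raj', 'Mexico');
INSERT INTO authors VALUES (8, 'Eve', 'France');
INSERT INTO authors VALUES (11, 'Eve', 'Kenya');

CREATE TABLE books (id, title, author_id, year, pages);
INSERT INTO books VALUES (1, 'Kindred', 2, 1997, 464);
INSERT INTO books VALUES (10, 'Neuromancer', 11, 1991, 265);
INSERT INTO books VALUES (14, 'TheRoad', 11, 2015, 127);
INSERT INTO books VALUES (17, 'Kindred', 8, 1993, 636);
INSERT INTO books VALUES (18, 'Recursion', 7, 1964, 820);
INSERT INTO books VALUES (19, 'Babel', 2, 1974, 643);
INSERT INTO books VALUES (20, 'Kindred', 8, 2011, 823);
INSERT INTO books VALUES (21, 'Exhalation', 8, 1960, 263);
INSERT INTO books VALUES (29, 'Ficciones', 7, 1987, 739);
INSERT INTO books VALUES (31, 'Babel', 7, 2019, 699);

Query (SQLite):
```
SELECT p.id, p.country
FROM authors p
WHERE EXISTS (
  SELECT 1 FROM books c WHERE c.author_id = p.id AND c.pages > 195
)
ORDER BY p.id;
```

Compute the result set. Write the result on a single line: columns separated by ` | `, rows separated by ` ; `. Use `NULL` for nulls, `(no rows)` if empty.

2 | Kenya ; 7 | Mexico ; 8 | France ; 11 | Kenya

For each authors row, check whether any books with matching author_id has pages > 195.
Keep rows where that is true.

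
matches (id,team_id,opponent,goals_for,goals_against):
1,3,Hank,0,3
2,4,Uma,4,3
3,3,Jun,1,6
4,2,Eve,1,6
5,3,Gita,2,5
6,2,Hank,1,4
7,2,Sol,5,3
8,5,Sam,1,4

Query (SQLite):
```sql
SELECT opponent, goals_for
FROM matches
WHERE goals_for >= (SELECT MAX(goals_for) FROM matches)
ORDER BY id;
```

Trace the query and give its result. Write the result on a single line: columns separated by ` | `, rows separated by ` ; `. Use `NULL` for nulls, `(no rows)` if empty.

Sol | 5

Scalar subquery: MAX(goals_for) over all matches rows = 5.
Keep rows where goals_for >= that value.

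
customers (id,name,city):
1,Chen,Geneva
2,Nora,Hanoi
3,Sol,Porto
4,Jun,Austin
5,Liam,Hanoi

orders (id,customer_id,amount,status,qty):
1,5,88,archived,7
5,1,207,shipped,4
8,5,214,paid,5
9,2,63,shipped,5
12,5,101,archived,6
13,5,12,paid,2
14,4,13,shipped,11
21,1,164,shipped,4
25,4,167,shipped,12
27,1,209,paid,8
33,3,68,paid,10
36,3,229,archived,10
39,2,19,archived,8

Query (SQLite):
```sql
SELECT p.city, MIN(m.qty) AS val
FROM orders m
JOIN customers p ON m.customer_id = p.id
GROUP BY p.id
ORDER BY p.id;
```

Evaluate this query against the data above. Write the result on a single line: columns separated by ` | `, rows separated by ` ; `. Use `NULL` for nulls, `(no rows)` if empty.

Join each orders row to its customers via customer_id.
Group joined rows by customers.id; compute MIN(m.qty) per group.
  1: ids {5, 21, 27} → MIN(m.qty)=4
  2: ids {9, 39} → MIN(m.qty)=5
  3: ids {33, 36} → MIN(m.qty)=10
  4: ids {14, 25} → MIN(m.qty)=11
  5: ids {1, 8, 12, 13} → MIN(m.qty)=2

Geneva | 4 ; Hanoi | 5 ; Porto | 10 ; Austin | 11 ; Hanoi | 2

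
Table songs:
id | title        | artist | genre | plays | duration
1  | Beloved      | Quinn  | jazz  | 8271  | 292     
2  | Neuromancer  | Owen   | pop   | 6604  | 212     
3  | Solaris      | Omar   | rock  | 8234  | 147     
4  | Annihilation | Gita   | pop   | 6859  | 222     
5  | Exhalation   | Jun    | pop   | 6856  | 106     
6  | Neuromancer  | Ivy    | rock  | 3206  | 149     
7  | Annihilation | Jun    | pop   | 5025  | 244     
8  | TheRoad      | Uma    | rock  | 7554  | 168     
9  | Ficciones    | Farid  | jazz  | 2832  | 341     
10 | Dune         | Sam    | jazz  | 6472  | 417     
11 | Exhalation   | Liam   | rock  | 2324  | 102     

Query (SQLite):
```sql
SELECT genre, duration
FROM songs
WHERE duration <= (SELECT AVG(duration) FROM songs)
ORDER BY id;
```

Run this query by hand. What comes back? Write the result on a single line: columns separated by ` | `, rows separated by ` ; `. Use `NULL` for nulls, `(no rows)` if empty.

pop | 212 ; rock | 147 ; pop | 106 ; rock | 149 ; rock | 168 ; rock | 102

Scalar subquery: AVG(duration) over all songs rows = 218.181818 (≈; comparison uses full precision).
Keep rows where duration <= that value.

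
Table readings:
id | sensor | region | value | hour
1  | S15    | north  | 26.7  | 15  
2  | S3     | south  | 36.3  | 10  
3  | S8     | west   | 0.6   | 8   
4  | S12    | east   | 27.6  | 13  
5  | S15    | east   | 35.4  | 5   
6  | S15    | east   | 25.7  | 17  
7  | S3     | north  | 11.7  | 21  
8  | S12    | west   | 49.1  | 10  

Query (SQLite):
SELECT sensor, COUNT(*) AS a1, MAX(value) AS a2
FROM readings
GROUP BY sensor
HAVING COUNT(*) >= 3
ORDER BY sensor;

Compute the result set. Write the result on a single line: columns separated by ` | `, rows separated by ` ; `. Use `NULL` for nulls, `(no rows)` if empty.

S15 | 3 | 35.4

Group readings by sensor.
Per group compute: COUNT(*), MAX(value).
HAVING: drop groups with fewer than 3 rows.
  S12: ids {4, 8} → COUNT(*)=2, MAX(value)=49.1
  S15: ids {1, 5, 6} → COUNT(*)=3, MAX(value)=35.4
  S3: ids {2, 7} → COUNT(*)=2, MAX(value)=36.3
  S8: ids {3} → COUNT(*)=1, MAX(value)=0.6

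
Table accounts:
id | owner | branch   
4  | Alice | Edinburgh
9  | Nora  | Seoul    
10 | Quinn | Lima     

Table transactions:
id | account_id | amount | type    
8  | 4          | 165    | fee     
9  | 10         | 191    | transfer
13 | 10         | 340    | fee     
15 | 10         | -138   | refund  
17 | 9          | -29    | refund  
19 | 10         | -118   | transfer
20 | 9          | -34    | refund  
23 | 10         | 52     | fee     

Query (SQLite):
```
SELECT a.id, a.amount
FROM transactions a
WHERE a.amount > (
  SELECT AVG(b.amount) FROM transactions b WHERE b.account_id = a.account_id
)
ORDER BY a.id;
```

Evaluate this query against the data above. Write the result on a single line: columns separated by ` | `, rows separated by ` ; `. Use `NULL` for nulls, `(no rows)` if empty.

9 | 191 ; 13 | 340 ; 17 | -29

For each transactions row a, compute AVG(amount) over rows sharing a.account_id.
Keep row a if a.amount > that per-group AVG.
  account_id=4: AVG(amount) = 165.0
  account_id=9: AVG(amount) = -31.5
  account_id=10: AVG(amount) = 65.4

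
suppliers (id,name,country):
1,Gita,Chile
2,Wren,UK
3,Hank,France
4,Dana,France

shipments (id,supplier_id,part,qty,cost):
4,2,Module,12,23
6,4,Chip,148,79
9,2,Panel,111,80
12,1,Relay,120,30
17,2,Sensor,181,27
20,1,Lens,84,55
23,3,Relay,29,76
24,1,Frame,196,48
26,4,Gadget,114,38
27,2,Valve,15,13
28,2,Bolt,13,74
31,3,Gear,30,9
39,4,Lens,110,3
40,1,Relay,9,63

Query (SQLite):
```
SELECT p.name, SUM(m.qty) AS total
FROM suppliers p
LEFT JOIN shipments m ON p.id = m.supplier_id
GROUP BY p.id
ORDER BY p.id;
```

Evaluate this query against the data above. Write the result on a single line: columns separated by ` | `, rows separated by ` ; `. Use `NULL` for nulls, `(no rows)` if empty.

LEFT JOIN keeps every suppliers row; unmatched ones get NULL for shipments columns.
Group by suppliers.id and compute SUM(m.qty). SUM over an all-NULL group is NULL.
  1: ids {12, 20, 24, 40} → SUM(m.qty)=409
  2: ids {4, 9, 17, 27, 28} → SUM(m.qty)=332
  3: ids {23, 31} → SUM(m.qty)=59
  4: ids {6, 26, 39} → SUM(m.qty)=372

Gita | 409 ; Wren | 332 ; Hank | 59 ; Dana | 372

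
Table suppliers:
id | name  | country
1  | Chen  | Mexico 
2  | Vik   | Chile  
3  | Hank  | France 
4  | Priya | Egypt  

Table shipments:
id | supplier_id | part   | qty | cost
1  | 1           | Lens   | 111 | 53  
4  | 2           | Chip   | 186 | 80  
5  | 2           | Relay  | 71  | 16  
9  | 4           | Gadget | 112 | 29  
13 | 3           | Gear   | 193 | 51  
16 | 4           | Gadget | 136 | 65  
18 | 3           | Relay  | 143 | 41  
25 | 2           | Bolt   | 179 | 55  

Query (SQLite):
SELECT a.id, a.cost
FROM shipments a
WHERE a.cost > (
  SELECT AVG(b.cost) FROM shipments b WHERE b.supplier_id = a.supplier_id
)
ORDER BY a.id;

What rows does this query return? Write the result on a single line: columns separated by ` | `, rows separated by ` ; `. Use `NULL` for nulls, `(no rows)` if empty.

4 | 80 ; 13 | 51 ; 16 | 65 ; 25 | 55

For each shipments row a, compute AVG(cost) over rows sharing a.supplier_id.
Keep row a if a.cost > that per-group AVG.
  supplier_id=1: AVG(cost) = 53.0
  supplier_id=2: AVG(cost) = 50.333333
  supplier_id=3: AVG(cost) = 46.0
  supplier_id=4: AVG(cost) = 47.0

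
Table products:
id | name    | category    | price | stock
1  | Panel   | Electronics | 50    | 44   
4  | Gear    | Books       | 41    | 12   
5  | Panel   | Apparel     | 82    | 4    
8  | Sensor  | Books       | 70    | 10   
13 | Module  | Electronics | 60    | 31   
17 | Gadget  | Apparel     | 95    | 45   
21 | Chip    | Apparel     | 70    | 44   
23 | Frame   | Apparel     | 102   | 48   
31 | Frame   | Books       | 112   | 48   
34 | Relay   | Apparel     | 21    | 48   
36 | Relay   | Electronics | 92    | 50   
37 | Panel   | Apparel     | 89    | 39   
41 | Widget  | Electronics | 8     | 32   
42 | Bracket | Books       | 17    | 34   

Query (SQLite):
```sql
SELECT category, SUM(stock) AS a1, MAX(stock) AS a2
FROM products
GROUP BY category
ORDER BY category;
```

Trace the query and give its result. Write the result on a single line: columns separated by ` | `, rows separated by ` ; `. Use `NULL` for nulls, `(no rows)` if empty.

Group products by category.
Per group compute: SUM(stock), MAX(stock).
  Apparel: ids {5, 17, 21, 23, 34, 37} → SUM(stock)=228, MAX(stock)=48
  Books: ids {4, 8, 31, 42} → SUM(stock)=104, MAX(stock)=48
  Electronics: ids {1, 13, 36, 41} → SUM(stock)=157, MAX(stock)=50

Apparel | 228 | 48 ; Books | 104 | 48 ; Electronics | 157 | 50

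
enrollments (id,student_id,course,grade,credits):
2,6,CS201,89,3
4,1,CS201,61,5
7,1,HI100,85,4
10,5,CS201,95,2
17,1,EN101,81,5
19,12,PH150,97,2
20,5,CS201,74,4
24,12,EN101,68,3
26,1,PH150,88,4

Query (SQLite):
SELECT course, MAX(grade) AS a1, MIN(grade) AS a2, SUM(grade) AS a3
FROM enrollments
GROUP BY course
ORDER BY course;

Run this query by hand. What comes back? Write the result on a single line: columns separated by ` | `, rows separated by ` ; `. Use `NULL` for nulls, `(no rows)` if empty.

Group enrollments by course.
Per group compute: MAX(grade), MIN(grade), SUM(grade).
  CS201: ids {2, 4, 10, 20} → MAX(grade)=95, MIN(grade)=61, SUM(grade)=319
  EN101: ids {17, 24} → MAX(grade)=81, MIN(grade)=68, SUM(grade)=149
  HI100: ids {7} → MAX(grade)=85, MIN(grade)=85, SUM(grade)=85
  PH150: ids {19, 26} → MAX(grade)=97, MIN(grade)=88, SUM(grade)=185

CS201 | 95 | 61 | 319 ; EN101 | 81 | 68 | 149 ; HI100 | 85 | 85 | 85 ; PH150 | 97 | 88 | 185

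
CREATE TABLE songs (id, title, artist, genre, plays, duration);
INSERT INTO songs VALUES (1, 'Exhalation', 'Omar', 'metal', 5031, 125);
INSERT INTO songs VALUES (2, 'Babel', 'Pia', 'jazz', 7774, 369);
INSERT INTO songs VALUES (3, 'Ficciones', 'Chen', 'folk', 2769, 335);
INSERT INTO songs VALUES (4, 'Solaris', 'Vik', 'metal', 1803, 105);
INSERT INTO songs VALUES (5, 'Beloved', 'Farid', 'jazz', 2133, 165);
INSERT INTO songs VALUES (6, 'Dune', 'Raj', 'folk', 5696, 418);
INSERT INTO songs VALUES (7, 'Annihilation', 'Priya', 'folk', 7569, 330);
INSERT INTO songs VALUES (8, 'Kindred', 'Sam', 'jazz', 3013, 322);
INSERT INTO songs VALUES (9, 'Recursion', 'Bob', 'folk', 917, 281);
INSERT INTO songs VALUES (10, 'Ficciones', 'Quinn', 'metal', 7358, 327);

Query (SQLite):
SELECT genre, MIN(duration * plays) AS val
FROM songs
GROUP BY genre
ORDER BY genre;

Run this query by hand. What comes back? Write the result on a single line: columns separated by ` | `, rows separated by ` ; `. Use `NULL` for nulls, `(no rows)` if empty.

folk | 257677 ; jazz | 351945 ; metal | 189315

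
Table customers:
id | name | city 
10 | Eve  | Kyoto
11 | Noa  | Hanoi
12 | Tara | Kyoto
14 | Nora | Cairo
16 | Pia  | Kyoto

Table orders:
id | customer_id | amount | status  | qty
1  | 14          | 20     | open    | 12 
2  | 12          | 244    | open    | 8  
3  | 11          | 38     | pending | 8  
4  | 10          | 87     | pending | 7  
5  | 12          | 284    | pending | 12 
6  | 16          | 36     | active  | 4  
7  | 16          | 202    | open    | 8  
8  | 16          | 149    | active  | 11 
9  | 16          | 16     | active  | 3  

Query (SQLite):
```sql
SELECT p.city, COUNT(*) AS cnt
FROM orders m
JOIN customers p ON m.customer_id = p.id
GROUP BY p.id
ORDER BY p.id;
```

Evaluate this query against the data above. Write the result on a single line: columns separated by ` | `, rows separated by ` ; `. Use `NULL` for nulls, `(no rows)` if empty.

Kyoto | 1 ; Hanoi | 1 ; Kyoto | 2 ; Cairo | 1 ; Kyoto | 4

Join each orders row to its customers via customer_id.
Group joined rows by customers.id; compute COUNT(*) per group.
  10: ids {4} → COUNT(*)=1
  11: ids {3} → COUNT(*)=1
  12: ids {2, 5} → COUNT(*)=2
  14: ids {1} → COUNT(*)=1
  16: ids {6, 7, 8, 9} → COUNT(*)=4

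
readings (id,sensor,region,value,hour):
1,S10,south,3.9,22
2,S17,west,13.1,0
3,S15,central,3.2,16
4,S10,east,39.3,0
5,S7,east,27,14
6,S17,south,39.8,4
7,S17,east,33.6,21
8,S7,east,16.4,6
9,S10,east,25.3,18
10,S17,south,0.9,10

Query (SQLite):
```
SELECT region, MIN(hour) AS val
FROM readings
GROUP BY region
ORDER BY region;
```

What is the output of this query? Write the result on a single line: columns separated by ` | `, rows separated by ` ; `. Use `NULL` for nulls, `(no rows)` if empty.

Partition readings by region; compute MIN(hour) within each group.
  central: ids {3} → MIN(hour)=16
  east: ids {4, 5, 7, 8, 9} → MIN(hour)=0
  south: ids {1, 6, 10} → MIN(hour)=4
  west: ids {2} → MIN(hour)=0

central | 16 ; east | 0 ; south | 4 ; west | 0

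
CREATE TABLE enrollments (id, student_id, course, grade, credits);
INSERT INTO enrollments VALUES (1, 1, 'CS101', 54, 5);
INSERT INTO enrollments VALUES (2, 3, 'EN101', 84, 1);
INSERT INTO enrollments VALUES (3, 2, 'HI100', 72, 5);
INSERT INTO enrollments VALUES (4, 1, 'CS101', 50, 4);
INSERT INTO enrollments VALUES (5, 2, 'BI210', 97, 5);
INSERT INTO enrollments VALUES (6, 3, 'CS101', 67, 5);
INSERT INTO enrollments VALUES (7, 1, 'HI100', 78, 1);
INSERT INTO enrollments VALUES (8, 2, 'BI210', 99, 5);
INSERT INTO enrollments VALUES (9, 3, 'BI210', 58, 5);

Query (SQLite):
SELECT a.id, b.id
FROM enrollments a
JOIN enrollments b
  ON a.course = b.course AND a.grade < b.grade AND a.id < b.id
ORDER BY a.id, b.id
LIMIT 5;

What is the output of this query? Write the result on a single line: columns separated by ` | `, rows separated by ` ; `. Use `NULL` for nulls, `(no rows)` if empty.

Pairs (a,b) with same course, a.grade < b.grade, a.id < b.id.
course groups: BI210:{5,8,9} CS101:{1,4,6} EN101:{2} HI100:{3,7}
Ordered by (a.id, b.id); first 5.

1 | 6 ; 3 | 7 ; 4 | 6 ; 5 | 8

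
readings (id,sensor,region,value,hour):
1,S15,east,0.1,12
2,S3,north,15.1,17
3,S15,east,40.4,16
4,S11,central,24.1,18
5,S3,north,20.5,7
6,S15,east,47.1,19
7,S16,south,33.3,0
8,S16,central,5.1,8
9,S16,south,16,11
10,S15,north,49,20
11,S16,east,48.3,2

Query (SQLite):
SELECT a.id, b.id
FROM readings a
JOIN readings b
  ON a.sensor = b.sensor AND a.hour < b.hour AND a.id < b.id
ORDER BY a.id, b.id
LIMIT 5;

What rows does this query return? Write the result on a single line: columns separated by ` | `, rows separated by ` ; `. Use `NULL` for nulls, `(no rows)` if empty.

1 | 3 ; 1 | 6 ; 1 | 10 ; 3 | 6 ; 3 | 10

Pairs (a,b) with same sensor, a.hour < b.hour, a.id < b.id.
sensor groups: S11:{4} S15:{1,3,6,10} S16:{7,8,9,11} S3:{2,5}
Ordered by (a.id, b.id); first 5.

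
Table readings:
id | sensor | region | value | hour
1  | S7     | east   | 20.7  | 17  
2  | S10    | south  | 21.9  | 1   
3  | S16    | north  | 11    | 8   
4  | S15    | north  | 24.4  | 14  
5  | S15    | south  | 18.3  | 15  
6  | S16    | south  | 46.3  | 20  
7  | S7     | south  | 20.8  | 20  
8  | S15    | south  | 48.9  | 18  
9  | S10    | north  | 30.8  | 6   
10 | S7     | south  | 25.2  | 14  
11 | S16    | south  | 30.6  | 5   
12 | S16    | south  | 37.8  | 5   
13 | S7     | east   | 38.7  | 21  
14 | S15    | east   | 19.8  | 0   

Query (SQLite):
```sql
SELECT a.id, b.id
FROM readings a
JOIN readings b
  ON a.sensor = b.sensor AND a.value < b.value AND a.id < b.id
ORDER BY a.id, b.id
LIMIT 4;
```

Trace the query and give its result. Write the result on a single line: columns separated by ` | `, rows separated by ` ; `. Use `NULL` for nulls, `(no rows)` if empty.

1 | 7 ; 1 | 10 ; 1 | 13 ; 2 | 9

Pairs (a,b) with same sensor, a.value < b.value, a.id < b.id.
sensor groups: S10:{2,9} S15:{4,5,8,14} S16:{3,6,11,12} S7:{1,7,10,13}
Ordered by (a.id, b.id); first 4.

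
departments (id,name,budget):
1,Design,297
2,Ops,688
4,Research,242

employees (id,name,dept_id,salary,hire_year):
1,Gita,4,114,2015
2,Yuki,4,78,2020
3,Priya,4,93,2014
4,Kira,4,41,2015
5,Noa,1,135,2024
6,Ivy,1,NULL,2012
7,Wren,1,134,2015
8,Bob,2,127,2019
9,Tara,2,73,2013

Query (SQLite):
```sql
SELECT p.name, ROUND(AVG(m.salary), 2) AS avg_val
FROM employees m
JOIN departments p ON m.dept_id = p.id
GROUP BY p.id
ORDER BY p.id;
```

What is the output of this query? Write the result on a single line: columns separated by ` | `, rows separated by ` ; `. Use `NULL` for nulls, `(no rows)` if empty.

Join each employees row to its departments via dept_id.
Group joined rows by departments.id; compute ROUND(AVG(m.salary), 2) per group.
  1: ids {5, 6, 7} → ROUND(AVG(m.salary), 2)=134.5
  2: ids {8, 9} → ROUND(AVG(m.salary), 2)=100
  4: ids {1, 2, 3, 4} → ROUND(AVG(m.salary), 2)=81.5

Design | 134.5 ; Ops | 100 ; Research | 81.5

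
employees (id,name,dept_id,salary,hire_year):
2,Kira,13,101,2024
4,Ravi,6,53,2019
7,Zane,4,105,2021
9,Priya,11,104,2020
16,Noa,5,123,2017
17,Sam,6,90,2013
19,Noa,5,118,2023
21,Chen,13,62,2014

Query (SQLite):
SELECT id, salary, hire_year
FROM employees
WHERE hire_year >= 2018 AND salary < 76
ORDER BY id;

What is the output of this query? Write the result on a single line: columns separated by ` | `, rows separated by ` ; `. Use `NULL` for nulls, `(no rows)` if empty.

hire_year >= 2018: ids {2, 4, 7, 9, 19}
salary < 76: ids {4, 21}
Combine with AND.

4 | 53 | 2019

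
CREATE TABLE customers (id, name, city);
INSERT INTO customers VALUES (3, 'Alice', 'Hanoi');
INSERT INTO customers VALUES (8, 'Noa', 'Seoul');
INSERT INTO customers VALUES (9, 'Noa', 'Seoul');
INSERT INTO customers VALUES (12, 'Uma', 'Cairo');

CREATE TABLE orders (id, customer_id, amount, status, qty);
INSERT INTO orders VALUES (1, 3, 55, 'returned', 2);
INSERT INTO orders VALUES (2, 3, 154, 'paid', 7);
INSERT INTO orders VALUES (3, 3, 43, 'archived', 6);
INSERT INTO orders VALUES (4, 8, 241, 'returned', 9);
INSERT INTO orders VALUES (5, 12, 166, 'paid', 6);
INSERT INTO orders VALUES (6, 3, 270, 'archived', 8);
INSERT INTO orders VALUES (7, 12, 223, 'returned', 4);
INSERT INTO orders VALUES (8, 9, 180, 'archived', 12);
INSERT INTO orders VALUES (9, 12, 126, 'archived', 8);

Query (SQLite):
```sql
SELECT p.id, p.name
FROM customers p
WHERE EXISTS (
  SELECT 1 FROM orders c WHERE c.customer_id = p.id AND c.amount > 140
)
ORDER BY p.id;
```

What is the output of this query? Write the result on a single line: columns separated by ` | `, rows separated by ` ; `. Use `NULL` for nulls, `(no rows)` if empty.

For each customers row, check whether any orders with matching customer_id has amount > 140.
Keep rows where that is true.

3 | Alice ; 8 | Noa ; 9 | Noa ; 12 | Uma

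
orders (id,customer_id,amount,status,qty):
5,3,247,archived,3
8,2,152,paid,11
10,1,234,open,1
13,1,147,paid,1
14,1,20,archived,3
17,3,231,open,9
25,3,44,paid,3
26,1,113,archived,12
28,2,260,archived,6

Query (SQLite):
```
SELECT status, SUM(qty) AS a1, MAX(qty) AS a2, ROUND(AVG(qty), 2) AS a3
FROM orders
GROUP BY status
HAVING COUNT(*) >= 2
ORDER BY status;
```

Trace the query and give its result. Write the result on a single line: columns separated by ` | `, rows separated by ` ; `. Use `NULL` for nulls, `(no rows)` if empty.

archived | 24 | 12 | 6 ; open | 10 | 9 | 5 ; paid | 15 | 11 | 5

Group orders by status.
Per group compute: SUM(qty), MAX(qty), ROUND(AVG(qty), 2).
HAVING: drop groups with fewer than 2 rows.
  archived: ids {5, 14, 26, 28} → SUM(qty)=24, MAX(qty)=12, ROUND(AVG(qty), 2)=6
  open: ids {10, 17} → SUM(qty)=10, MAX(qty)=9, ROUND(AVG(qty), 2)=5
  paid: ids {8, 13, 25} → SUM(qty)=15, MAX(qty)=11, ROUND(AVG(qty), 2)=5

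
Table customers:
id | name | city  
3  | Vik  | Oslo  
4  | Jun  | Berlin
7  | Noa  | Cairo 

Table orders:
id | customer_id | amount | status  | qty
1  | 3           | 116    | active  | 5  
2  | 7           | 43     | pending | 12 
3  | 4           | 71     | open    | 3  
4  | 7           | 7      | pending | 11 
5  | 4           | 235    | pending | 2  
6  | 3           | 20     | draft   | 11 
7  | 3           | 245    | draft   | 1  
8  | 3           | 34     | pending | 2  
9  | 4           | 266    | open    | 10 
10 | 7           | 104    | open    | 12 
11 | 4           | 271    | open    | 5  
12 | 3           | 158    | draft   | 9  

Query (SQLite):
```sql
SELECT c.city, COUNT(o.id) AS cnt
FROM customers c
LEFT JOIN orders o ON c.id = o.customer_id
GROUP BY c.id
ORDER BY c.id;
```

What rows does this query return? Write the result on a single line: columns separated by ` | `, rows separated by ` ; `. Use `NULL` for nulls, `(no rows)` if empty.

Oslo | 5 ; Berlin | 4 ; Cairo | 3

LEFT JOIN keeps every customers row; unmatched ones get NULL for orders columns.
Group by customers.id and compute COUNT(o.id). COUNT(col) of an all-NULL group is 0.
  3: ids {1, 6, 7, 8, 12} → COUNT(o.id)=5
  4: ids {3, 5, 9, 11} → COUNT(o.id)=4
  7: ids {2, 4, 10} → COUNT(o.id)=3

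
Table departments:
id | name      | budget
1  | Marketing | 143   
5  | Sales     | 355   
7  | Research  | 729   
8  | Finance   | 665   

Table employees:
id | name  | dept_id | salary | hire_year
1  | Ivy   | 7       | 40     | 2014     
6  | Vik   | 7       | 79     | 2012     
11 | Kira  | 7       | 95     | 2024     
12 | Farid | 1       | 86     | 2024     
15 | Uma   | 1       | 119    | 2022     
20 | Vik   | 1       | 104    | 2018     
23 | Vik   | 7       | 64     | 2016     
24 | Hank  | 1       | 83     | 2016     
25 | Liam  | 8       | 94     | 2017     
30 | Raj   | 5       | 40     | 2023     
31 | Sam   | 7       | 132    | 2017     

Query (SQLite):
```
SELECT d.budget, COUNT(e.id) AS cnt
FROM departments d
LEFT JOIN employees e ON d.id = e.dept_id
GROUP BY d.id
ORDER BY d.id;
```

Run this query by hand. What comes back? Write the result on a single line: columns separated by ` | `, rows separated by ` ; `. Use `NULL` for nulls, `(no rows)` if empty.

LEFT JOIN keeps every departments row; unmatched ones get NULL for employees columns.
Group by departments.id and compute COUNT(e.id). COUNT(col) of an all-NULL group is 0.
  1: ids {12, 15, 20, 24} → COUNT(e.id)=4
  5: ids {30} → COUNT(e.id)=1
  7: ids {1, 6, 11, 23, 31} → COUNT(e.id)=5
  8: ids {25} → COUNT(e.id)=1

143 | 4 ; 355 | 1 ; 729 | 5 ; 665 | 1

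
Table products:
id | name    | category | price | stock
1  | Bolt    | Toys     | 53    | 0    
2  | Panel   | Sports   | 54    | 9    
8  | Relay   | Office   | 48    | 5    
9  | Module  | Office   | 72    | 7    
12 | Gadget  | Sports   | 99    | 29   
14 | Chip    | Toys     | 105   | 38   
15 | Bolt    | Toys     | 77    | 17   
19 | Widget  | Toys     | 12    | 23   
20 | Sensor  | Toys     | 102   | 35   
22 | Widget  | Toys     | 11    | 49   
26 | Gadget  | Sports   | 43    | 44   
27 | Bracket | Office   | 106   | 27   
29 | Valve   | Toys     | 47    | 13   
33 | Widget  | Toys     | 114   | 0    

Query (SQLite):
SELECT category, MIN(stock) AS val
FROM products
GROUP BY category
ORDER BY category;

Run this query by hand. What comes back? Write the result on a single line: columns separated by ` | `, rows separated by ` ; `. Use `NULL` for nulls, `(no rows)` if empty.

Partition products by category; compute MIN(stock) within each group.
  Office: ids {8, 9, 27} → MIN(stock)=5
  Sports: ids {2, 12, 26} → MIN(stock)=9
  Toys: ids {1, 14, 15, 19, 20, 22, 29, 33} → MIN(stock)=0

Office | 5 ; Sports | 9 ; Toys | 0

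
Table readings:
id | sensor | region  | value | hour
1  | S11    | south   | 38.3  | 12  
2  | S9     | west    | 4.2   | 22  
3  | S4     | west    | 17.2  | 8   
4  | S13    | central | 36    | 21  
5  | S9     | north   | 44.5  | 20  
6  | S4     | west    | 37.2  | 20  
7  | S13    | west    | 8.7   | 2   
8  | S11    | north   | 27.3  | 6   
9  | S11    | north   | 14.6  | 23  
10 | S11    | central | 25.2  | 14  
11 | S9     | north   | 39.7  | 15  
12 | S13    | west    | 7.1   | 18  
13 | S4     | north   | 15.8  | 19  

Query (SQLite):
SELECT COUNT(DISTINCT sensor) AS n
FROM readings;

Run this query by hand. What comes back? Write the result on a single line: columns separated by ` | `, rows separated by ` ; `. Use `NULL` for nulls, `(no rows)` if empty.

4

Count distinct non-NULL sensor values.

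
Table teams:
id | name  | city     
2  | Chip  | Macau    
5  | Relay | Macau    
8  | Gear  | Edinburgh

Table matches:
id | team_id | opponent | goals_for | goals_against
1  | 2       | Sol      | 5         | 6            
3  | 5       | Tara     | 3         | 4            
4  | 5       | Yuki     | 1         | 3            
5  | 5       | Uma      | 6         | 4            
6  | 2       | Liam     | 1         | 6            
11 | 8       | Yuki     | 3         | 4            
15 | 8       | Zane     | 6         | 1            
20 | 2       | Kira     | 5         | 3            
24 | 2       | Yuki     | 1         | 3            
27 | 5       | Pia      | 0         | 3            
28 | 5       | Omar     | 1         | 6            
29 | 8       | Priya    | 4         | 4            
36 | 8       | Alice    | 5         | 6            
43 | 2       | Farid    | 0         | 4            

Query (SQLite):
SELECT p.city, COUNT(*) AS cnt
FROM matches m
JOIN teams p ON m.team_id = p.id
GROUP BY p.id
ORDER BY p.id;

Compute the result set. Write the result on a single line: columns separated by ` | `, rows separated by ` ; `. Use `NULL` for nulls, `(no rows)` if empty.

Macau | 5 ; Macau | 5 ; Edinburgh | 4

Join each matches row to its teams via team_id.
Group joined rows by teams.id; compute COUNT(*) per group.
  2: ids {1, 6, 20, 24, 43} → COUNT(*)=5
  5: ids {3, 4, 5, 27, 28} → COUNT(*)=5
  8: ids {11, 15, 29, 36} → COUNT(*)=4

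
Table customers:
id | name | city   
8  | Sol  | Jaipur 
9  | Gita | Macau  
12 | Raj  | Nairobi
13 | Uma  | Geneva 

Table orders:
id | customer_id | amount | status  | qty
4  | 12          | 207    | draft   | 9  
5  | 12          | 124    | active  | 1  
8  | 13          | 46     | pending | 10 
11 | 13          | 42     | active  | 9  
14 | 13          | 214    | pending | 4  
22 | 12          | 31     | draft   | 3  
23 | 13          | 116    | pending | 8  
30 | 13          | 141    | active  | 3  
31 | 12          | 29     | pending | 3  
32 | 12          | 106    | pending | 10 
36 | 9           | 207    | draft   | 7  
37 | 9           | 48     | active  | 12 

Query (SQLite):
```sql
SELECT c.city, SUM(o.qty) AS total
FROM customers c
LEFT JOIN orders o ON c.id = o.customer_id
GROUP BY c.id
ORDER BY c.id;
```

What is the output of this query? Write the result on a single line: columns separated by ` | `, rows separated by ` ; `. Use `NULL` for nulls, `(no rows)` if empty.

Jaipur | NULL ; Macau | 19 ; Nairobi | 26 ; Geneva | 34

LEFT JOIN keeps every customers row; unmatched ones get NULL for orders columns.
Group by customers.id and compute SUM(o.qty). SUM over an all-NULL group is NULL.
  8: ids {—} → SUM(o.qty)=NULL
  9: ids {36, 37} → SUM(o.qty)=19
  12: ids {4, 5, 22, 31, 32} → SUM(o.qty)=26
  13: ids {8, 11, 14, 23, 30} → SUM(o.qty)=34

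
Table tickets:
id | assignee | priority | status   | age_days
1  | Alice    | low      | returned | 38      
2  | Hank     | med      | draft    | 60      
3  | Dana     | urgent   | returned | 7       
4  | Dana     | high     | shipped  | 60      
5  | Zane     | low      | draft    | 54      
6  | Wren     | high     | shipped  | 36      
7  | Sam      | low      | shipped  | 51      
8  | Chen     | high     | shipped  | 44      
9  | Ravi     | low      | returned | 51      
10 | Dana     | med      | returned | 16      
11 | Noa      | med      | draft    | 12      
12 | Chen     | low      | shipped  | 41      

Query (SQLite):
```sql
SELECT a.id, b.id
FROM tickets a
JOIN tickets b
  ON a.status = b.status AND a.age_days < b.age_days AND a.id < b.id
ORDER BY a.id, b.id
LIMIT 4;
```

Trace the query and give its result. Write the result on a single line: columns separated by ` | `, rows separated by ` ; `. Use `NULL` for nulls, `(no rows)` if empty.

1 | 9 ; 3 | 9 ; 3 | 10 ; 6 | 7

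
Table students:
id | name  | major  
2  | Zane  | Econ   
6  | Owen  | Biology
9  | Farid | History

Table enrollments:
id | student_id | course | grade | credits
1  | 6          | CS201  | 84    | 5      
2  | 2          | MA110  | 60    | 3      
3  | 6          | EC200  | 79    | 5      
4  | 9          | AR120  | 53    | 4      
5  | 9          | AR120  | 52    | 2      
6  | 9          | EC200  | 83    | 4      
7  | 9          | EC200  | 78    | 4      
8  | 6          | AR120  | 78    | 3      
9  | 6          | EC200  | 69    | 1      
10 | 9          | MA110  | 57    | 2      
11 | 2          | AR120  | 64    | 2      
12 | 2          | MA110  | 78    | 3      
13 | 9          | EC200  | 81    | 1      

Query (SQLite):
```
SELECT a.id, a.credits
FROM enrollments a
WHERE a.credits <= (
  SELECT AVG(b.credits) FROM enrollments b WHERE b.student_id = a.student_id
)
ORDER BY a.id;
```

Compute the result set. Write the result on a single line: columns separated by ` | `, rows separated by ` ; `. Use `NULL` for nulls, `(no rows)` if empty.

For each enrollments row a, compute AVG(credits) over rows sharing a.student_id.
Keep row a if a.credits <= that per-group AVG.
  student_id=2: AVG(credits) = 2.666667
  student_id=6: AVG(credits) = 3.5
  student_id=9: AVG(credits) = 2.833333

5 | 2 ; 8 | 3 ; 9 | 1 ; 10 | 2 ; 11 | 2 ; 13 | 1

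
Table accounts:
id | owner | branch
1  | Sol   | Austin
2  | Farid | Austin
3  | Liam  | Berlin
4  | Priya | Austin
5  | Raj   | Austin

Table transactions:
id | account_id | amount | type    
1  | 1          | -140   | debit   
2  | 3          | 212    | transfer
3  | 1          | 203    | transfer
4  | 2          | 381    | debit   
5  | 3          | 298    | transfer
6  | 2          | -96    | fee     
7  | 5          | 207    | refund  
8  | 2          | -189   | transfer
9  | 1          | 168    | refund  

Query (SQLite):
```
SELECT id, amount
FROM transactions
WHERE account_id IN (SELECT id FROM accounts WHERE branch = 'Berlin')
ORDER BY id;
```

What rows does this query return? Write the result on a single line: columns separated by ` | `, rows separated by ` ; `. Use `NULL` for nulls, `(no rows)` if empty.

Inner query: accounts.id where branch = 'Berlin'.
Outer: keep transactions rows whose account_id is in that set.
Inner query → {3}

2 | 212 ; 5 | 298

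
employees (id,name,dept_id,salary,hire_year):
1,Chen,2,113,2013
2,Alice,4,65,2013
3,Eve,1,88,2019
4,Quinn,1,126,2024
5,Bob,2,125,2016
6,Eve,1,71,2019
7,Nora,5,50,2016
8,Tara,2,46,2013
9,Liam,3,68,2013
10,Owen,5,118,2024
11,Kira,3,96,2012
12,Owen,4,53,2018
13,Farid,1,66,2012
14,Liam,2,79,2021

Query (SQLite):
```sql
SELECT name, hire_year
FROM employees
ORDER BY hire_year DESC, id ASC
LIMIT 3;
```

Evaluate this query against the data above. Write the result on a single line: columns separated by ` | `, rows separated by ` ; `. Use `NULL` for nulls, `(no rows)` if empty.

Quinn | 2024 ; Owen | 2024 ; Liam | 2021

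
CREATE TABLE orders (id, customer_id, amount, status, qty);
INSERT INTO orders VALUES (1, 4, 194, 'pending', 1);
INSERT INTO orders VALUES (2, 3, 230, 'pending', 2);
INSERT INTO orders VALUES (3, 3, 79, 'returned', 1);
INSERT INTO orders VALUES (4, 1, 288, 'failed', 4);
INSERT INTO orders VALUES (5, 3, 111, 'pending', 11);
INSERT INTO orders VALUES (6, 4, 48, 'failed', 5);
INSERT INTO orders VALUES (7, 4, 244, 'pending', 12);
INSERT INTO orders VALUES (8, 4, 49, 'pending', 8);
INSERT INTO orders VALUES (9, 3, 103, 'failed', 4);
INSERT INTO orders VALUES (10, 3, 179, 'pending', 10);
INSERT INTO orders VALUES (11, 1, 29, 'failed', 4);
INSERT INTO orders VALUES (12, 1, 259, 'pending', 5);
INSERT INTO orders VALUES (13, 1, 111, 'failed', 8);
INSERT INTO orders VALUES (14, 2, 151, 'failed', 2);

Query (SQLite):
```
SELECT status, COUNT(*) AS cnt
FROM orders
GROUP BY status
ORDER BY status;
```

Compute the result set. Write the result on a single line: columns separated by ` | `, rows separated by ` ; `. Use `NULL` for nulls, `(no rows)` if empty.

Partition orders by status; compute COUNT(*) within each group.
  failed: ids {4, 6, 9, 11, 13, 14} → COUNT(*)=6
  pending: ids {1, 2, 5, 7, 8, 10, 12} → COUNT(*)=7
  returned: ids {3} → COUNT(*)=1

failed | 6 ; pending | 7 ; returned | 1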